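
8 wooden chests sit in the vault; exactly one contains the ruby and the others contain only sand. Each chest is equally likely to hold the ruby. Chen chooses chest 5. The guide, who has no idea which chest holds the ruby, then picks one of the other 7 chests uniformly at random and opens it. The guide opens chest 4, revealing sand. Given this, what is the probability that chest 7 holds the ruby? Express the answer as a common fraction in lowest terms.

1/7

Condition on the true location of the ruby.
If it is in any of chests 1, 2, 3, 5, 6, 7, and 8 (prior 1/8 each): the guide picks chest 4 with probability 1/7 regardless, and it is not the prize; weight (1/8)·(1/7) = 1/56 each.
If it is in chest 4 (prior 1/8): the guide opened chest 4, so this case is ruled out; weight (1/8)·0 = 0.
The weights sum to 1/8.
So P(the ruby in chest 7 | the guide opened chest 4) = (1/56) / (1/8) = 1/7.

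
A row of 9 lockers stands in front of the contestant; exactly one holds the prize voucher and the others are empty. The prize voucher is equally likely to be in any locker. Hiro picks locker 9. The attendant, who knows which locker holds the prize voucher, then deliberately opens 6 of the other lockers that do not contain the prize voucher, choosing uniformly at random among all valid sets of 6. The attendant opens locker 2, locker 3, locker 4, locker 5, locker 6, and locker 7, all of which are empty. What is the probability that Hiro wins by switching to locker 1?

4/9

Consider each possible location of the prize voucher in turn.
If it is in either of lockers 1 and 8 (prior 1/9 each): the attendant has 7 equally likely choices, so probability 1/7; weight (1/9)·(1/7) = 1/63 each.
If it is in any of lockers 2, 3, 4, 5, 6, and 7 (prior 1/9 each): that locker was opened and seen not to hold the prize — ruled out; weight (1/9)·0 = 0 each.
If it is in locker 9 (prior 1/9): the attendant has 28 equally likely choices, so probability 1/28; weight (1/9)·(1/28) = 1/252.
The weights sum to 1/28.
So P(the prize voucher in locker 1 | the attendant opened locker 2, locker 3, locker 4, locker 5, locker 6, and locker 7) = (1/63) / (1/28) = 4/9.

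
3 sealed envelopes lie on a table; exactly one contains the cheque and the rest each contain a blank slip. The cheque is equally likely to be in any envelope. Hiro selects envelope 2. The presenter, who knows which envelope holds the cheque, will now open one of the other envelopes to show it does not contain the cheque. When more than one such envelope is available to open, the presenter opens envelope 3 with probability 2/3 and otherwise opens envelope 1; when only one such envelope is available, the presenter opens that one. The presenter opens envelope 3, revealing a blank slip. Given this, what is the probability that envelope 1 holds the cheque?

3/5

Apply Bayes' rule, conditioning on where the cheque actually is.
If it is in envelope 1 (prior 1/3): only envelope 3 is available, probability 1; weight (1/3)·1 = 1/3.
If it is in envelope 2 (prior 1/3): envelope 3 is available, opened with probability 2/3; weight (1/3)·(2/3) = 2/9.
If it is in envelope 3 (prior 1/3): the presenter opened envelope 3, so this case is ruled out; weight (1/3)·0 = 0.
The weights sum to 5/9.
So P(the cheque in envelope 1 | the presenter opened envelope 3) = (1/3) / (5/9) = 3/5.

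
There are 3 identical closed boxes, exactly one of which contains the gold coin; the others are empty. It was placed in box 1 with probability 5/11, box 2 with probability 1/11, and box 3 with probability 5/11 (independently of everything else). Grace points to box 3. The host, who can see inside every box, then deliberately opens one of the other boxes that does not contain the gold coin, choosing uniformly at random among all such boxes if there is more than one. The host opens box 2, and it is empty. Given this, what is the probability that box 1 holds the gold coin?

Consider each possible location of the gold coin in turn.
If it is in box 1 (prior 5/11): the host has no choice, probability 1; weight (5/11)·1 = 5/11.
If it is in box 2 (prior 1/11): the host opened box 2, so this case is ruled out; weight (1/11)·0 = 0.
If it is in box 3 (prior 5/11): the host has 2 equally likely choices, so probability 1/2; weight (5/11)·(1/2) = 5/22.
The weights sum to 15/22.
So P(the gold coin in box 1 | the host opened box 2) = (5/11) / (15/22) = 2/3.

2/3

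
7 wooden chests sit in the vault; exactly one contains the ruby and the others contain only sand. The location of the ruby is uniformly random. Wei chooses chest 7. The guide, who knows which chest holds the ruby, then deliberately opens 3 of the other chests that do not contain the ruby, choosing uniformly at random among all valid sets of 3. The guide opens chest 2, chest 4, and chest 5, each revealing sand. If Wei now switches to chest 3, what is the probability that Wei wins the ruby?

Apply Bayes' rule, conditioning on where the ruby actually is.
If it is in any of chests 1, 3, and 6 (prior 1/7 each): the guide has 10 equally likely choices, so probability 1/10; weight (1/7)·(1/10) = 1/70 each.
If it is in any of chests 2, 4, and 5 (prior 1/7 each): that chest was opened and seen not to hold the prize — ruled out; weight (1/7)·0 = 0 each.
If it is in chest 7 (prior 1/7): the guide has 20 equally likely choices, so probability 1/20; weight (1/7)·(1/20) = 1/140.
The weights sum to 1/20.
So P(the ruby in chest 3 | the guide opened chest 2, chest 4, and chest 5) = (1/70) / (1/20) = 2/7.

2/7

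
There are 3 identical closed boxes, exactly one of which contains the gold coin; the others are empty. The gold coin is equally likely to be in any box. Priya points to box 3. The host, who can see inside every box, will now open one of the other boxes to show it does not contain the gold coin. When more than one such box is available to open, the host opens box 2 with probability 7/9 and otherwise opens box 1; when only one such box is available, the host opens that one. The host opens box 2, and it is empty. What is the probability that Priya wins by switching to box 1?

9/16

Condition on the true location of the gold coin.
If it is in box 1 (prior 1/3): only box 2 is available, probability 1; weight (1/3)·1 = 1/3.
If it is in box 2 (prior 1/3): the host opened box 2, so this case is ruled out; weight (1/3)·0 = 0.
If it is in box 3 (prior 1/3): box 2 is available, opened with probability 7/9; weight (1/3)·(7/9) = 7/27.
The weights sum to 16/27.
So P(the gold coin in box 1 | the host opened box 2) = (1/3) / (16/27) = 9/16.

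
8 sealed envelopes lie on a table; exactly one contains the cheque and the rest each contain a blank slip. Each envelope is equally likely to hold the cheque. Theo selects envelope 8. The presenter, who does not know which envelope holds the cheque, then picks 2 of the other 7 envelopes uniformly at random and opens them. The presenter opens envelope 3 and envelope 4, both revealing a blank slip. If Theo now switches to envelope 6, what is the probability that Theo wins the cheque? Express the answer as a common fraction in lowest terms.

1/6

Because the presenter chose which envelopes to open without knowing where the cheque is, the choice is independent of the prize location. Learning that none of the 2 opened envelopes holds the cheque simply rules out those 2 locations and leaves the remaining 6 envelopes still equally likely by symmetry.
So P(the cheque in envelope 6) = 1/6.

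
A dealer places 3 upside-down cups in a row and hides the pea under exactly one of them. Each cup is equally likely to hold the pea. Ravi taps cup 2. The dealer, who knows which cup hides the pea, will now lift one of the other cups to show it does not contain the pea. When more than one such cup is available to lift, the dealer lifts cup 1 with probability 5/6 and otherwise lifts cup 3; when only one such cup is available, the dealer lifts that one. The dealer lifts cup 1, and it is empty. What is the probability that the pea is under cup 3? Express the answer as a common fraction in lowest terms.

Condition on the true location of the pea.
If it is under cup 1 (prior 1/3): the dealer opened cup 1, so this case is ruled out; weight (1/3)·0 = 0.
If it is under cup 2 (prior 1/3): cup 1 is available, opened with probability 5/6; weight (1/3)·(5/6) = 5/18.
If it is under cup 3 (prior 1/3): only cup 1 is available, probability 1; weight (1/3)·1 = 1/3.
The weights sum to 11/18.
So P(the pea under cup 3 | the dealer opened cup 1) = (1/3) / (11/18) = 6/11.

6/11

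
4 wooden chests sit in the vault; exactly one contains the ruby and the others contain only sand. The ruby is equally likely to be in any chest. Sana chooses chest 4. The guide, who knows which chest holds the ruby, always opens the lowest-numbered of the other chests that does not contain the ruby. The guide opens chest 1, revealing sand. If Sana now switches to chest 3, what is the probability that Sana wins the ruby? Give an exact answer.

Condition on the true location of the ruby.
If it is in chest 1 (prior 1/4): the guide opened chest 1, so this case is ruled out; weight (1/4)·0 = 0.
If it is in any of chests 2, 3, and 4 (prior 1/4 each): chest 1 is the lowest-numbered option available, probability 1; weight (1/4)·1 = 1/4 each.
The weights sum to 3/4.
So P(the ruby in chest 3 | the guide opened chest 1) = (1/4) / (3/4) = 1/3.

1/3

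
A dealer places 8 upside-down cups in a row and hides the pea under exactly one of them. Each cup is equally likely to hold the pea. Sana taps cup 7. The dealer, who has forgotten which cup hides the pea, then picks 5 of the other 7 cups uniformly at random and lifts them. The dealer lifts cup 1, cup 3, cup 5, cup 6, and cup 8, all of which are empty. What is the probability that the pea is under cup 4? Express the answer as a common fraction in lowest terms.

1/3

Consider each possible location of the pea in turn.
If it is under any of cups 1, 3, 5, 6, and 8 (prior 1/8 each): that cup was opened and seen not to hold the prize — ruled out; weight (1/8)·0 = 0 each.
If it is under any of cups 2, 4, and 7 (prior 1/8 each): the dealer picks exactly this set with probability 1/21 regardless, and none is the prize; weight (1/8)·(1/21) = 1/168 each.
The weights sum to 1/56.
So P(the pea under cup 4 | the dealer opened cup 1, cup 3, cup 5, cup 6, and cup 8) = (1/168) / (1/56) = 1/3.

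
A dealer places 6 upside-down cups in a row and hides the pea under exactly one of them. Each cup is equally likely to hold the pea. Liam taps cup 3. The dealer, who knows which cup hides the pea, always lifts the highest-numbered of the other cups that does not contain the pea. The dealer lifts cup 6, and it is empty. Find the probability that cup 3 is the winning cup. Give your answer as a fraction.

Consider each possible location of the pea in turn.
If it is under any of cups 1, 2, 3, 4, and 5 (prior 1/6 each): cup 6 is the highest-numbered option available, probability 1; weight (1/6)·1 = 1/6 each.
If it is under cup 6 (prior 1/6): the dealer opened cup 6, so this case is ruled out; weight (1/6)·0 = 0.
The weights sum to 5/6.
So P(the pea under cup 3 | the dealer opened cup 6) = (1/6) / (5/6) = 1/5.

1/5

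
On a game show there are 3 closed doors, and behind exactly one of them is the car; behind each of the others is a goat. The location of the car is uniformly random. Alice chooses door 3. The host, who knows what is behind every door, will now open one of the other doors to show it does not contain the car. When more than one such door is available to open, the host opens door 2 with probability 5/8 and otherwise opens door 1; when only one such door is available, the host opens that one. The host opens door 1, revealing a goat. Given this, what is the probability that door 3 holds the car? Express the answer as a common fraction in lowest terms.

3/11

Apply Bayes' rule, conditioning on where the car actually is.
If it is behind door 1 (prior 1/3): the host opened door 1, so this case is ruled out; weight (1/3)·0 = 0.
If it is behind door 2 (prior 1/3): only door 1 is available, probability 1; weight (1/3)·1 = 1/3.
If it is behind door 3 (prior 1/3): door 2 is available but not opened, probability 3/8; weight (1/3)·(3/8) = 1/8.
The weights sum to 11/24.
So P(the car behind door 3 | the host opened door 1) = (1/8) / (11/24) = 3/11.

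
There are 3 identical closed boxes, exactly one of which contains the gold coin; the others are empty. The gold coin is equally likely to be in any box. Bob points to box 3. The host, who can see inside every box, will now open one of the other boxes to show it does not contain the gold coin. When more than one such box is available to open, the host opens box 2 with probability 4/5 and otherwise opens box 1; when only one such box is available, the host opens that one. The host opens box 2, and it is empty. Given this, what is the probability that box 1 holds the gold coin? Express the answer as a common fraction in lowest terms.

5/9

Consider each possible location of the gold coin in turn.
If it is in box 1 (prior 1/3): only box 2 is available, probability 1; weight (1/3)·1 = 1/3.
If it is in box 2 (prior 1/3): the host opened box 2, so this case is ruled out; weight (1/3)·0 = 0.
If it is in box 3 (prior 1/3): box 2 is available, opened with probability 4/5; weight (1/3)·(4/5) = 4/15.
The weights sum to 3/5.
So P(the gold coin in box 1 | the host opened box 2) = (1/3) / (3/5) = 5/9.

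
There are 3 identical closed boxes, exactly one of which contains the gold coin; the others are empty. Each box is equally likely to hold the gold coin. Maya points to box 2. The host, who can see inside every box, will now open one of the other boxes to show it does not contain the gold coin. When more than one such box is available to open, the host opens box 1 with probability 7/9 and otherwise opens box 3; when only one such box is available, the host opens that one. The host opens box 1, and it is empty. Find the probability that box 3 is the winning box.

9/16

Consider each possible location of the gold coin in turn.
If it is in box 1 (prior 1/3): the host opened box 1, so this case is ruled out; weight (1/3)·0 = 0.
If it is in box 2 (prior 1/3): box 1 is available, opened with probability 7/9; weight (1/3)·(7/9) = 7/27.
If it is in box 3 (prior 1/3): only box 1 is available, probability 1; weight (1/3)·1 = 1/3.
The weights sum to 16/27.
So P(the gold coin in box 3 | the host opened box 1) = (1/3) / (16/27) = 9/16.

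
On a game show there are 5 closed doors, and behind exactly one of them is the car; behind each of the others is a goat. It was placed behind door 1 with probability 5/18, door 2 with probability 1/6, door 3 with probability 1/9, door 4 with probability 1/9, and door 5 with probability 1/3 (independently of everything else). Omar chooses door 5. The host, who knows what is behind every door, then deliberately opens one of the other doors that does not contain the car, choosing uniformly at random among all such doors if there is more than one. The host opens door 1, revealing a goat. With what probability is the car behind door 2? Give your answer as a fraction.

6/23

Apply Bayes' rule, conditioning on where the car actually is.
If it is behind door 1 (prior 5/18): the host opened door 1, so this case is ruled out; weight (5/18)·0 = 0.
If it is behind door 2 (prior 1/6): the host has 3 equally likely choices, so probability 1/3; weight (1/6)·(1/3) = 1/18.
If it is behind either of doors 3 and 4 (prior 1/9 each): the host has 3 equally likely choices, so probability 1/3; weight (1/9)·(1/3) = 1/27 each.
If it is behind door 5 (prior 1/3): the host has 4 equally likely choices, so probability 1/4; weight (1/3)·(1/4) = 1/12.
The weights sum to 23/108.
So P(the car behind door 2 | the host opened door 1) = (1/18) / (23/108) = 6/23.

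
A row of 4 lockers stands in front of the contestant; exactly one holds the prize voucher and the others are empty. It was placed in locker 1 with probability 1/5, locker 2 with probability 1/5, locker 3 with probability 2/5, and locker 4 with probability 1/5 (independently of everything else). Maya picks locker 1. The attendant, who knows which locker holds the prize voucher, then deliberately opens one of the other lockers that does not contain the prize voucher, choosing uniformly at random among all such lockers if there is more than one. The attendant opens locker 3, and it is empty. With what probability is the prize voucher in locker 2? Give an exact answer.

3/8

Apply Bayes' rule, conditioning on where the prize voucher actually is.
If it is in locker 1 (prior 1/5): the attendant has 3 equally likely choices, so probability 1/3; weight (1/5)·(1/3) = 1/15.
If it is in either of lockers 2 and 4 (prior 1/5 each): the attendant has 2 equally likely choices, so probability 1/2; weight (1/5)·(1/2) = 1/10 each.
If it is in locker 3 (prior 2/5): the attendant opened locker 3, so this case is ruled out; weight (2/5)·0 = 0.
The weights sum to 4/15.
So P(the prize voucher in locker 2 | the attendant opened locker 3) = (1/10) / (4/15) = 3/8.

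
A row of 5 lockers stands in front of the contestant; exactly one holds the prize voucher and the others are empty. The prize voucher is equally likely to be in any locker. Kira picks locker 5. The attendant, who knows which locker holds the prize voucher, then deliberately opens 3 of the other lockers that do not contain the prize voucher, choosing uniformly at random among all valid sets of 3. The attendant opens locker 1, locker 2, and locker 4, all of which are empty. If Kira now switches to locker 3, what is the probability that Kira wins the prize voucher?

4/5

Condition on the true location of the prize voucher.
If it is in any of lockers 1, 2, and 4 (prior 1/5 each): that locker was opened and seen not to hold the prize — ruled out; weight (1/5)·0 = 0 each.
If it is in locker 3 (prior 1/5): the attendant has no choice, probability 1; weight (1/5)·1 = 1/5.
If it is in locker 5 (prior 1/5): the attendant has 4 equally likely choices, so probability 1/4; weight (1/5)·(1/4) = 1/20.
The weights sum to 1/4.
So P(the prize voucher in locker 3 | the attendant opened locker 1, locker 2, and locker 4) = (1/5) / (1/4) = 4/5.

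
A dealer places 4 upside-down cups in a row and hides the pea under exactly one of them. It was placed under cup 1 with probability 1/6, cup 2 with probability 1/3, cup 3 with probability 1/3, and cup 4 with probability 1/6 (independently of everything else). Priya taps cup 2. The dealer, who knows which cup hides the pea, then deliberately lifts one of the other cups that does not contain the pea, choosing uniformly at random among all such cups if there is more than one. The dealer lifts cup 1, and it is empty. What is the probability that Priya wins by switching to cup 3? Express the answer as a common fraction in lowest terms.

Apply Bayes' rule, conditioning on where the pea actually is.
If it is under cup 1 (prior 1/6): the dealer opened cup 1, so this case is ruled out; weight (1/6)·0 = 0.
If it is under cup 2 (prior 1/3): the dealer has 3 equally likely choices, so probability 1/3; weight (1/3)·(1/3) = 1/9.
If it is under cup 3 (prior 1/3): the dealer has 2 equally likely choices, so probability 1/2; weight (1/3)·(1/2) = 1/6.
If it is under cup 4 (prior 1/6): the dealer has 2 equally likely choices, so probability 1/2; weight (1/6)·(1/2) = 1/12.
The weights sum to 13/36.
So P(the pea under cup 3 | the dealer opened cup 1) = (1/6) / (13/36) = 6/13.

6/13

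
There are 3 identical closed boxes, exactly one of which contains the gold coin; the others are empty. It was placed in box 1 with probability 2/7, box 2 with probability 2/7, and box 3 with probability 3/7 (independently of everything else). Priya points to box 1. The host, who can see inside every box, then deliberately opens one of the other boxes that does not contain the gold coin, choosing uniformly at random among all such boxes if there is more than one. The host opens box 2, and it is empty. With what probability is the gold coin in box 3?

Consider each possible location of the gold coin in turn.
If it is in box 1 (prior 2/7): the host has 2 equally likely choices, so probability 1/2; weight (2/7)·(1/2) = 1/7.
If it is in box 2 (prior 2/7): the host opened box 2, so this case is ruled out; weight (2/7)·0 = 0.
If it is in box 3 (prior 3/7): the host has no choice, probability 1; weight (3/7)·1 = 3/7.
The weights sum to 4/7.
So P(the gold coin in box 3 | the host opened box 2) = (3/7) / (4/7) = 3/4.

3/4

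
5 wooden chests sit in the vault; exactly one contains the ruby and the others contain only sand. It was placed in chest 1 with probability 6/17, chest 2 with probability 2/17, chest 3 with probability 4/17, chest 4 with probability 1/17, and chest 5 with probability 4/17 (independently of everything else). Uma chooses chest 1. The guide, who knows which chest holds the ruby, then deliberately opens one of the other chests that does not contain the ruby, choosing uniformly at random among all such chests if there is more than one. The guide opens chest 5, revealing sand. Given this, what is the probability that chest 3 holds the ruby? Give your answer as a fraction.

Condition on the true location of the ruby.
If it is in chest 1 (prior 6/17): the guide has 4 equally likely choices, so probability 1/4; weight (6/17)·(1/4) = 3/34.
If it is in chest 2 (prior 2/17): the guide has 3 equally likely choices, so probability 1/3; weight (2/17)·(1/3) = 2/51.
If it is in chest 3 (prior 4/17): the guide has 3 equally likely choices, so probability 1/3; weight (4/17)·(1/3) = 4/51.
If it is in chest 4 (prior 1/17): the guide has 3 equally likely choices, so probability 1/3; weight (1/17)·(1/3) = 1/51.
If it is in chest 5 (prior 4/17): the guide opened chest 5, so this case is ruled out; weight (4/17)·0 = 0.
The weights sum to 23/102.
So P(the ruby in chest 3 | the guide opened chest 5) = (4/51) / (23/102) = 8/23.

8/23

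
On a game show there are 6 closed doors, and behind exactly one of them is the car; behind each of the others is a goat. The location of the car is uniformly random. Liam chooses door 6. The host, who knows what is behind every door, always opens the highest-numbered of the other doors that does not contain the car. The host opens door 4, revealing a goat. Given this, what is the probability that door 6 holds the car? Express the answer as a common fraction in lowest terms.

0

Apply Bayes' rule, conditioning on where the car actually is.
If it is behind any of doors 1, 2, 3, and 6 (prior 1/6 each): the host would have opened door 5 instead, probability 0; weight (1/6)·0 = 0 each.
If it is behind door 4 (prior 1/6): the host opened door 4, so this case is ruled out; weight (1/6)·0 = 0.
If it is behind door 5 (prior 1/6): door 4 is the highest-numbered option available, probability 1; weight (1/6)·1 = 1/6.
The weights sum to 1/6.
So P(the car behind door 6 | the host opened door 4) = 0 / (1/6) = 0.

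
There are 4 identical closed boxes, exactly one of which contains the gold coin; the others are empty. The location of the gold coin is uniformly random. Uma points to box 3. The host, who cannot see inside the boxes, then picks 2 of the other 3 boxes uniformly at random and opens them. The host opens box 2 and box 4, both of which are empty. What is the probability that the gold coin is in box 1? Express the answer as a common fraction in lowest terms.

1/2

Because the host chose which boxes to open without knowing where the gold coin is, the choice is independent of the prize location. Learning that none of the 2 opened boxes holds the gold coin simply rules out those 2 locations and leaves the remaining 2 boxes still equally likely by symmetry.
So P(the gold coin in box 1) = 1/2.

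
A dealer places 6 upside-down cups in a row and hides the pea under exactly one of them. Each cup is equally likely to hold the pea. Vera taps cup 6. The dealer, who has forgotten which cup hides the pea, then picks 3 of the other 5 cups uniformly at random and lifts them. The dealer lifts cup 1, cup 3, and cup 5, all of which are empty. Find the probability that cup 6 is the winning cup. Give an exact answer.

1/3

Because the dealer chose which cups to lift without knowing where the pea is, the choice is independent of the prize location. Learning that none of the 3 opened cups holds the pea simply rules out those 3 locations and leaves the remaining 3 cups still equally likely by symmetry.
So P(the pea under cup 6) = 1/3.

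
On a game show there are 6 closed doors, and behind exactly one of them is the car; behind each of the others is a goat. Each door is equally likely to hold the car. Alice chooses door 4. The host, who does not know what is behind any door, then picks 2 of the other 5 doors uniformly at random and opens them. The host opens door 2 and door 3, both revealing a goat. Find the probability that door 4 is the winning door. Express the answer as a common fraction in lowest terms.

Consider each possible location of the car in turn.
If it is behind any of doors 1, 4, 5, and 6 (prior 1/6 each): the host picks exactly this set with probability 1/10 regardless, and none is the prize; weight (1/6)·(1/10) = 1/60 each.
If it is behind either of doors 2 and 3 (prior 1/6 each): that door was opened and seen not to hold the prize — ruled out; weight (1/6)·0 = 0 each.
The weights sum to 1/15.
So P(the car behind door 4 | the host opened door 2 and door 3) = (1/60) / (1/15) = 1/4.

1/4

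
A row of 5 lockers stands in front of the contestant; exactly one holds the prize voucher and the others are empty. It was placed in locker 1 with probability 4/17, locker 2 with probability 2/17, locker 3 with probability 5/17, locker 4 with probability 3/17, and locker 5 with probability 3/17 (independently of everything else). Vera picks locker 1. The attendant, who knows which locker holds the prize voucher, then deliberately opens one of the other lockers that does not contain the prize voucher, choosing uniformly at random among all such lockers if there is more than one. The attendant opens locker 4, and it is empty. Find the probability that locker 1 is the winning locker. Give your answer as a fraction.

Apply Bayes' rule, conditioning on where the prize voucher actually is.
If it is in locker 1 (prior 4/17): the attendant has 4 equally likely choices, so probability 1/4; weight (4/17)·(1/4) = 1/17.
If it is in locker 2 (prior 2/17): the attendant has 3 equally likely choices, so probability 1/3; weight (2/17)·(1/3) = 2/51.
If it is in locker 3 (prior 5/17): the attendant has 3 equally likely choices, so probability 1/3; weight (5/17)·(1/3) = 5/51.
If it is in locker 4 (prior 3/17): the attendant opened locker 4, so this case is ruled out; weight (3/17)·0 = 0.
If it is in locker 5 (prior 3/17): the attendant has 3 equally likely choices, so probability 1/3; weight (3/17)·(1/3) = 1/17.
The weights sum to 13/51.
So P(the prize voucher in locker 1 | the attendant opened locker 4) = (1/17) / (13/51) = 3/13.

3/13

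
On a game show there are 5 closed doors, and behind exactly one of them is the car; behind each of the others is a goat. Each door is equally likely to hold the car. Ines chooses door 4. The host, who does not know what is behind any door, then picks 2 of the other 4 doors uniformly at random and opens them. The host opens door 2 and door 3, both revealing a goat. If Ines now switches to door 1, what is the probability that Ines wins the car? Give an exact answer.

1/3

Apply Bayes' rule, conditioning on where the car actually is.
If it is behind any of doors 1, 4, and 5 (prior 1/5 each): the host picks exactly this set with probability 1/6 regardless, and none is the prize; weight (1/5)·(1/6) = 1/30 each.
If it is behind either of doors 2 and 3 (prior 1/5 each): that door was opened and seen not to hold the prize — ruled out; weight (1/5)·0 = 0 each.
The weights sum to 1/10.
So P(the car behind door 1 | the host opened door 2 and door 3) = (1/30) / (1/10) = 1/3.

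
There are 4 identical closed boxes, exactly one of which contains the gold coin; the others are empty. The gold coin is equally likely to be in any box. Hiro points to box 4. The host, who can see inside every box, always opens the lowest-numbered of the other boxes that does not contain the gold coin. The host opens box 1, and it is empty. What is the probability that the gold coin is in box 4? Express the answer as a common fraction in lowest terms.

Consider each possible location of the gold coin in turn.
If it is in box 1 (prior 1/4): the host opened box 1, so this case is ruled out; weight (1/4)·0 = 0.
If it is in any of boxes 2, 3, and 4 (prior 1/4 each): box 1 is the lowest-numbered option available, probability 1; weight (1/4)·1 = 1/4 each.
The weights sum to 3/4.
So P(the gold coin in box 4 | the host opened box 1) = (1/4) / (3/4) = 1/3.

1/3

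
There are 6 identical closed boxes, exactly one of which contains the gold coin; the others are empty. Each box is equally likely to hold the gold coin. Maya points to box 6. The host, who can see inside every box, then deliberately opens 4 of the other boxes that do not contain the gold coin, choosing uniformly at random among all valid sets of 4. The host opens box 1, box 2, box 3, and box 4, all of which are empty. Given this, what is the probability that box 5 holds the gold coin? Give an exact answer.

Condition on the true location of the gold coin.
If it is in any of boxes 1, 2, 3, and 4 (prior 1/6 each): that box was opened and seen not to hold the prize — ruled out; weight (1/6)·0 = 0 each.
If it is in box 5 (prior 1/6): the host has no choice, probability 1; weight (1/6)·1 = 1/6.
If it is in box 6 (prior 1/6): the host has 5 equally likely choices, so probability 1/5; weight (1/6)·(1/5) = 1/30.
The weights sum to 1/5.
So P(the gold coin in box 5 | the host opened box 1, box 2, box 3, and box 4) = (1/6) / (1/5) = 5/6.

5/6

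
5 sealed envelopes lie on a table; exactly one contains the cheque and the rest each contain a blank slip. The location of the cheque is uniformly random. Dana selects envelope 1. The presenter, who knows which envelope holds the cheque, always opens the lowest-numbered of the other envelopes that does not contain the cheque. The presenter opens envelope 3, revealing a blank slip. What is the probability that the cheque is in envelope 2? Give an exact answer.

Condition on the true location of the cheque.
If it is in any of envelopes 1, 4, and 5 (prior 1/5 each): the presenter would have opened envelope 2 instead, probability 0; weight (1/5)·0 = 0 each.
If it is in envelope 2 (prior 1/5): envelope 3 is the lowest-numbered option available, probability 1; weight (1/5)·1 = 1/5.
If it is in envelope 3 (prior 1/5): the presenter opened envelope 3, so this case is ruled out; weight (1/5)·0 = 0.
The weights sum to 1/5.
So P(the cheque in envelope 2 | the presenter opened envelope 3) = (1/5) / (1/5) = 1.

1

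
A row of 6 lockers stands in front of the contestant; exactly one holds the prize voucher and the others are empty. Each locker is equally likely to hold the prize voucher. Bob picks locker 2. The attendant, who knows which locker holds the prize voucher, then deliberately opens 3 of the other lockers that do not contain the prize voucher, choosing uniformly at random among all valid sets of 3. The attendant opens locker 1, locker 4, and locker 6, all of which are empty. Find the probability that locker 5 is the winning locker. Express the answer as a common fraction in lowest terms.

Apply Bayes' rule, conditioning on where the prize voucher actually is.
If it is in any of lockers 1, 4, and 6 (prior 1/6 each): that locker was opened and seen not to hold the prize — ruled out; weight (1/6)·0 = 0 each.
If it is in locker 2 (prior 1/6): the attendant has 10 equally likely choices, so probability 1/10; weight (1/6)·(1/10) = 1/60.
If it is in either of lockers 3 and 5 (prior 1/6 each): the attendant has 4 equally likely choices, so probability 1/4; weight (1/6)·(1/4) = 1/24 each.
The weights sum to 1/10.
So P(the prize voucher in locker 5 | the attendant opened locker 1, locker 4, and locker 6) = (1/24) / (1/10) = 5/12.

5/12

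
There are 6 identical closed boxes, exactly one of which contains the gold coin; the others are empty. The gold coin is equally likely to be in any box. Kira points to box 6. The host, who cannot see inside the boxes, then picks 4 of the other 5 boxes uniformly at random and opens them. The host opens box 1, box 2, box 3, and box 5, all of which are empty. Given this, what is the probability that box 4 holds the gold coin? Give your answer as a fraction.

Apply Bayes' rule, conditioning on where the gold coin actually is.
If it is in any of boxes 1, 2, 3, and 5 (prior 1/6 each): that box was opened and seen not to hold the prize — ruled out; weight (1/6)·0 = 0 each.
If it is in either of boxes 4 and 6 (prior 1/6 each): the host picks exactly this set with probability 1/5 regardless, and none is the prize; weight (1/6)·(1/5) = 1/30 each.
The weights sum to 1/15.
So P(the gold coin in box 4 | the host opened box 1, box 2, box 3, and box 5) = (1/30) / (1/15) = 1/2.

1/2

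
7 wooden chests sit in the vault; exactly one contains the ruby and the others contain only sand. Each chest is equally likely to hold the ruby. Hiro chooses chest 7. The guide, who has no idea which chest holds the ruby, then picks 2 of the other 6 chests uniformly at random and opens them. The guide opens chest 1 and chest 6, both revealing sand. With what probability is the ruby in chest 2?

Condition on the true location of the ruby.
If it is in either of chests 1 and 6 (prior 1/7 each): that chest was opened and seen not to hold the prize — ruled out; weight (1/7)·0 = 0 each.
If it is in any of chests 2, 3, 4, 5, and 7 (prior 1/7 each): the guide picks exactly this set with probability 1/15 regardless, and none is the prize; weight (1/7)·(1/15) = 1/105 each.
The weights sum to 1/21.
So P(the ruby in chest 2 | the guide opened chest 1 and chest 6) = (1/105) / (1/21) = 1/5.

1/5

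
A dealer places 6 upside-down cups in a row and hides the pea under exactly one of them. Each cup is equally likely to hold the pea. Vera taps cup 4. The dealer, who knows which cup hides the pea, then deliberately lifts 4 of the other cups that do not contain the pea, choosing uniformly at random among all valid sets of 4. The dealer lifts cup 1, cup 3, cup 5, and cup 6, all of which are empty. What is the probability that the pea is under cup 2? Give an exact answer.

Apply Bayes' rule, conditioning on where the pea actually is.
If it is under any of cups 1, 3, 5, and 6 (prior 1/6 each): that cup was opened and seen not to hold the prize — ruled out; weight (1/6)·0 = 0 each.
If it is under cup 2 (prior 1/6): the dealer has no choice, probability 1; weight (1/6)·1 = 1/6.
If it is under cup 4 (prior 1/6): the dealer has 5 equally likely choices, so probability 1/5; weight (1/6)·(1/5) = 1/30.
The weights sum to 1/5.
So P(the pea under cup 2 | the dealer opened cup 1, cup 3, cup 5, and cup 6) = (1/6) / (1/5) = 5/6.

5/6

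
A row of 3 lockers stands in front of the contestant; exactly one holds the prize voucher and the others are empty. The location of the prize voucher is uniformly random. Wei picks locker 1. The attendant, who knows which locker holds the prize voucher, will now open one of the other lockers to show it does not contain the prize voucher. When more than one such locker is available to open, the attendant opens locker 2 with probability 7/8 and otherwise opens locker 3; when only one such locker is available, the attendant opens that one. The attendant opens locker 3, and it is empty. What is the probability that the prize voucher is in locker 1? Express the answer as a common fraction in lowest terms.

1/9

Apply Bayes' rule, conditioning on where the prize voucher actually is.
If it is in locker 1 (prior 1/3): locker 2 is available but not opened, probability 1/8; weight (1/3)·(1/8) = 1/24.
If it is in locker 2 (prior 1/3): only locker 3 is available, probability 1; weight (1/3)·1 = 1/3.
If it is in locker 3 (prior 1/3): the attendant opened locker 3, so this case is ruled out; weight (1/3)·0 = 0.
The weights sum to 3/8.
So P(the prize voucher in locker 1 | the attendant opened locker 3) = (1/24) / (3/8) = 1/9.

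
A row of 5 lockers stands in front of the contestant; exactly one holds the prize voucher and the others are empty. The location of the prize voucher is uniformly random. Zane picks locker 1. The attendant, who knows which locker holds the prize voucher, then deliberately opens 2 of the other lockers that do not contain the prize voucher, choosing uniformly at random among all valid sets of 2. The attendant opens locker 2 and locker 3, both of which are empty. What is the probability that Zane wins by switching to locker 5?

Consider each possible location of the prize voucher in turn.
If it is in locker 1 (prior 1/5): the attendant has 6 equally likely choices, so probability 1/6; weight (1/5)·(1/6) = 1/30.
If it is in either of lockers 2 and 3 (prior 1/5 each): that locker was opened and seen not to hold the prize — ruled out; weight (1/5)·0 = 0 each.
If it is in either of lockers 4 and 5 (prior 1/5 each): the attendant has 3 equally likely choices, so probability 1/3; weight (1/5)·(1/3) = 1/15 each.
The weights sum to 1/6.
So P(the prize voucher in locker 5 | the attendant opened locker 2 and locker 3) = (1/15) / (1/6) = 2/5.

2/5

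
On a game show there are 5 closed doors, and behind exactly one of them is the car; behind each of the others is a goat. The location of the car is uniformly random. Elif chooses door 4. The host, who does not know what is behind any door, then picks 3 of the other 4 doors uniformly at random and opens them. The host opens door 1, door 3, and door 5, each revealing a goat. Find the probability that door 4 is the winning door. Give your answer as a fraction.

Because the host chose which doors to open without knowing where the car is, the choice is independent of the prize location. Learning that none of the 3 opened doors holds the car simply rules out those 3 locations and leaves the remaining 2 doors still equally likely by symmetry.
So P(the car behind door 4) = 1/2.

1/2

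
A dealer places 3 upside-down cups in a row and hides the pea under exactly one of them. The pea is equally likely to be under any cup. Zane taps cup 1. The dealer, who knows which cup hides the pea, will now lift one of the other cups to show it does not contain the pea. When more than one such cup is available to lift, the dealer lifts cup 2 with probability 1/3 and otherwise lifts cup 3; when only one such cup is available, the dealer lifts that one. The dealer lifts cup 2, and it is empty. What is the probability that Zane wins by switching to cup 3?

3/4

Apply Bayes' rule, conditioning on where the pea actually is.
If it is under cup 1 (prior 1/3): cup 2 is available, opened with probability 1/3; weight (1/3)·(1/3) = 1/9.
If it is under cup 2 (prior 1/3): the dealer opened cup 2, so this case is ruled out; weight (1/3)·0 = 0.
If it is under cup 3 (prior 1/3): only cup 2 is available, probability 1; weight (1/3)·1 = 1/3.
The weights sum to 4/9.
So P(the pea under cup 3 | the dealer opened cup 2) = (1/3) / (4/9) = 3/4.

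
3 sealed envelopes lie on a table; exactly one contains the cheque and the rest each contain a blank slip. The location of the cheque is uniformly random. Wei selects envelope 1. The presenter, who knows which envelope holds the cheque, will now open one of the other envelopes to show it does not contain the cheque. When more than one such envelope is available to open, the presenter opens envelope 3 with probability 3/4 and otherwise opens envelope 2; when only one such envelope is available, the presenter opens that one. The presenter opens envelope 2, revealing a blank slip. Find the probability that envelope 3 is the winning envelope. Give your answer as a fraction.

4/5

Condition on the true location of the cheque.
If it is in envelope 1 (prior 1/3): envelope 3 is available but not opened, probability 1/4; weight (1/3)·(1/4) = 1/12.
If it is in envelope 2 (prior 1/3): the presenter opened envelope 2, so this case is ruled out; weight (1/3)·0 = 0.
If it is in envelope 3 (prior 1/3): only envelope 2 is available, probability 1; weight (1/3)·1 = 1/3.
The weights sum to 5/12.
So P(the cheque in envelope 3 | the presenter opened envelope 2) = (1/3) / (5/12) = 4/5.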